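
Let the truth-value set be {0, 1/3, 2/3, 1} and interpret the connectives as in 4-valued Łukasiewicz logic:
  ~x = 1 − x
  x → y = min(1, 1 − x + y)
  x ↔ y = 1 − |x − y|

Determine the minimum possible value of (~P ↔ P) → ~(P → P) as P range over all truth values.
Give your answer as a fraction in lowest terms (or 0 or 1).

Take P = 1/3:
~P = ~1/3 = 2/3
~P ↔ P = 2/3 ↔ 1/3 = 2/3
P → P = 1/3 → 1/3 = 1
~(P → P) = ~1 = 0
(~P ↔ P) → ~(P → P) = 2/3 → 0 = 1/3
No assignment yields a value below 1/3, so this is the minimum.

1/3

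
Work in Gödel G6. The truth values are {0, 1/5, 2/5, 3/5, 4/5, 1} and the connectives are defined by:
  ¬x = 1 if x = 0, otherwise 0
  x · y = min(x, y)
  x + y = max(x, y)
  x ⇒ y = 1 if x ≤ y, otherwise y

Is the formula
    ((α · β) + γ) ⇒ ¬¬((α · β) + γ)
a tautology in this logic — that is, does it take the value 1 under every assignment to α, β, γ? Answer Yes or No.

At α = 4/5, β = 1/5, γ = 2/5, for instance:
α · β = 4/5 · 1/5 = 1/5
(α · β) + γ = 1/5 + 2/5 = 2/5
¬((α · β) + γ) = ¬2/5 = 0
¬¬((α · β) + γ) = ¬0 = 1
((α · β) + γ) ⇒ ¬¬((α · β) + γ) = 2/5 ⇒ 1 = 1
and checking the remaining 215 assignments likewise gives ≥ 1 in every case.

Yes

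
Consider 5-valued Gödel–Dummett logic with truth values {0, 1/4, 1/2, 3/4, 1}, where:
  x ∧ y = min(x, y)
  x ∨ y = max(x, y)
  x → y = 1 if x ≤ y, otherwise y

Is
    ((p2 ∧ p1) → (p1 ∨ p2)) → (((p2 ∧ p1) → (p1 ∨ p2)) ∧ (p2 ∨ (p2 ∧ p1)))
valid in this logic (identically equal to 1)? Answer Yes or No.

Counterexample: take p1 = 0, p2 = 0.
p2 ∧ p1 = 0 ∧ 0 = 0
p1 ∨ p2 = 0 ∨ 0 = 0
(p2 ∧ p1) → (p1 ∨ p2) = 0 → 0 = 1
p2 ∧ p1 = 0 ∧ 0 = 0
p1 ∨ p2 = 0 ∨ 0 = 0
(p2 ∧ p1) → (p1 ∨ p2) = 0 → 0 = 1
p2 ∧ p1 = 0 ∧ 0 = 0
p2 ∨ (p2 ∧ p1) = 0 ∨ 0 = 0
((p2 ∧ p1) → (p1 ∨ p2)) ∧ (p2 ∨ (p2 ∧ p1)) = 1 ∧ 0 = 0
((p2 ∧ p1) → (p1 ∨ p2)) → (((p2 ∧ p1) → (p1 ∨ p2)) ∧ (p2 ∨ (p2 ∧ p1))) = 1 → 0 = 0
This gives 0 ≠ 1.

No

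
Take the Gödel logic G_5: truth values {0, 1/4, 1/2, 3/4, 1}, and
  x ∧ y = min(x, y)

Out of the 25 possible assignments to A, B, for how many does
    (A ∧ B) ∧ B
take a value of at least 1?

1

value 1: 1 assignment (counts)
value 3/4: 3 assignments
value 1/2: 5 assignments
value 1/4: 7 assignments
value 0: 9 assignments
So 1 of the 25 assignments meets the threshold.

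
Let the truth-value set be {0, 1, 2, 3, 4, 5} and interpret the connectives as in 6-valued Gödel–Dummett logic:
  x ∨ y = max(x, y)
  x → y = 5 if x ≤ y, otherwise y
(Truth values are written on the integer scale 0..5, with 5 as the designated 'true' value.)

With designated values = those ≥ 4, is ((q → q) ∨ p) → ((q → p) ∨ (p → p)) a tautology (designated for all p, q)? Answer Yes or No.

Yes

At p = 0, q = 4, for instance:
q → q = 4 → 4 = 5
(q → q) ∨ p = 5 ∨ 0 = 5
q → p = 4 → 0 = 0
p → p = 0 → 0 = 5
(q → p) ∨ (p → p) = 0 ∨ 5 = 5
((q → q) ∨ p) → ((q → p) ∨ (p → p)) = 5 → 5 = 5
and checking the remaining 35 assignments likewise gives ≥ 4 in every case.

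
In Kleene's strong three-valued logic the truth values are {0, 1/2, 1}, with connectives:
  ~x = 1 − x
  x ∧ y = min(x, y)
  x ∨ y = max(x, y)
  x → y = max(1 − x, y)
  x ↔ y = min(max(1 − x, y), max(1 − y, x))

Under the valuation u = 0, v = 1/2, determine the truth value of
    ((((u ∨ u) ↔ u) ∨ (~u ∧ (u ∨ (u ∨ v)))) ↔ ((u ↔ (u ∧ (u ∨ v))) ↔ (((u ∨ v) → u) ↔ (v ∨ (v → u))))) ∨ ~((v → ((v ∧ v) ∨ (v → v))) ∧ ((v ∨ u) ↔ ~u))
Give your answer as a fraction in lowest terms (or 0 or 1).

u ∨ u = 0 ∨ 0 = 0
(u ∨ u) ↔ u = 0 ↔ 0 = 1
~u = ~0 = 1
u ∨ v = 0 ∨ 1/2 = 1/2
u ∨ (u ∨ v) = 0 ∨ 1/2 = 1/2
~u ∧ (u ∨ (u ∨ v)) = 1 ∧ 1/2 = 1/2
((u ∨ u) ↔ u) ∨ (~u ∧ (u ∨ (u ∨ v))) = 1 ∨ 1/2 = 1
u ∨ v = 0 ∨ 1/2 = 1/2
u ∧ (u ∨ v) = 0 ∧ 1/2 = 0
u ↔ (u ∧ (u ∨ v)) = 0 ↔ 0 = 1
u ∨ v = 0 ∨ 1/2 = 1/2
(u ∨ v) → u = 1/2 → 0 = 1/2
v → u = 1/2 → 0 = 1/2
v ∨ (v → u) = 1/2 ∨ 1/2 = 1/2
((u ∨ v) → u) ↔ (v ∨ (v → u)) = 1/2 ↔ 1/2 = 1/2
(u ↔ (u ∧ (u ∨ v))) ↔ (((u ∨ v) → u) ↔ (v ∨ (v → u))) = 1 ↔ 1/2 = 1/2
(((u ∨ u) ↔ u) ∨ (~u ∧ (u ∨ (u ∨ v)))) ↔ ((u ↔ (u ∧ (u ∨ v))) ↔ (((u ∨ v) → u) ↔ (v ∨ (v → u)))) = 1 ↔ 1/2 = 1/2
v ∧ v = 1/2 ∧ 1/2 = 1/2
v → v = 1/2 → 1/2 = 1/2
(v ∧ v) ∨ (v → v) = 1/2 ∨ 1/2 = 1/2
v → ((v ∧ v) ∨ (v → v)) = 1/2 → 1/2 = 1/2
v ∨ u = 1/2 ∨ 0 = 1/2
~u = ~0 = 1
(v ∨ u) ↔ ~u = 1/2 ↔ 1 = 1/2
(v → ((v ∧ v) ∨ (v → v))) ∧ ((v ∨ u) ↔ ~u) = 1/2 ∧ 1/2 = 1/2
~((v → ((v ∧ v) ∨ (v → v))) ∧ ((v ∨ u) ↔ ~u)) = ~1/2 = 1/2
((((u ∨ u) ↔ u) ∨ (~u ∧ (u ∨ (u ∨ v)))) ↔ ((u ↔ (u ∧ (u ∨ v))) ↔ (((u ∨ v) → u) ↔ (v ∨ (v → u))))) ∨ ~((v → ((v ∧ v) ∨ (v → v))) ∧ ((v ∨ u) ↔ ~u)) = 1/2 ∨ 1/2 = 1/2

1/2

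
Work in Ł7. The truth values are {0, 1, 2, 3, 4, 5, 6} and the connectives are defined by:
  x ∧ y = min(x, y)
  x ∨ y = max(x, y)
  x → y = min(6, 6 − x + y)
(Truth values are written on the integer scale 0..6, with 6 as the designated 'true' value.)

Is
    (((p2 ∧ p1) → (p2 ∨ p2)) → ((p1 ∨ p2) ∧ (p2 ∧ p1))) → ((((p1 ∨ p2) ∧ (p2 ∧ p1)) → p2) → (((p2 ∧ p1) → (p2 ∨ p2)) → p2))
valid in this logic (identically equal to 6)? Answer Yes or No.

At p1 = 3, p2 = 6, for instance:
p2 ∧ p1 = 6 ∧ 3 = 3
p2 ∨ p2 = 6 ∨ 6 = 6
(p2 ∧ p1) → (p2 ∨ p2) = 3 → 6 = 6
p1 ∨ p2 = 3 ∨ 6 = 6
p2 ∧ p1 = 6 ∧ 3 = 3
(p1 ∨ p2) ∧ (p2 ∧ p1) = 6 ∧ 3 = 3
((p2 ∧ p1) → (p2 ∨ p2)) → ((p1 ∨ p2) ∧ (p2 ∧ p1)) = 6 → 3 = 3
((p1 ∨ p2) ∧ (p2 ∧ p1)) → p2 = 3 → 6 = 6
((p2 ∧ p1) → (p2 ∨ p2)) → p2 = 6 → 6 = 6
(((p1 ∨ p2) ∧ (p2 ∧ p1)) → p2) → (((p2 ∧ p1) → (p2 ∨ p2)) → p2) = 6 → 6 = 6
(((p2 ∧ p1) → (p2 ∨ p2)) → ((p1 ∨ p2) ∧ (p2 ∧ p1))) → ((((p1 ∨ p2) ∧ (p2 ∧ p1)) → p2) → (((p2 ∧ p1) → (p2 ∨ p2)) → p2)) = 3 → 6 = 6
and checking the remaining 48 assignments likewise gives ≥ 6 in every case.

Yes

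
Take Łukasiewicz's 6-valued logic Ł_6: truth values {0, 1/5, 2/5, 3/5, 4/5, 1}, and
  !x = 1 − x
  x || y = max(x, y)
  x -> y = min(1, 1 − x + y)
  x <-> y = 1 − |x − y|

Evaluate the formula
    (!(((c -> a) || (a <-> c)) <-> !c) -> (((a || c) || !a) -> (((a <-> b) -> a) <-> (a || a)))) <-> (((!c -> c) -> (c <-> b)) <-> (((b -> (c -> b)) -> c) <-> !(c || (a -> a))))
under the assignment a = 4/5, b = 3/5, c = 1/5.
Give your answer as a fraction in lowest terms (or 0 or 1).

4/5

c -> a = 1/5 -> 4/5 = 1
a <-> c = 4/5 <-> 1/5 = 2/5
(c -> a) || (a <-> c) = 1 || 2/5 = 1
!c = !1/5 = 4/5
((c -> a) || (a <-> c)) <-> !c = 1 <-> 4/5 = 4/5
!(((c -> a) || (a <-> c)) <-> !c) = !4/5 = 1/5
a || c = 4/5 || 1/5 = 4/5
!a = !4/5 = 1/5
(a || c) || !a = 4/5 || 1/5 = 4/5
a <-> b = 4/5 <-> 3/5 = 4/5
(a <-> b) -> a = 4/5 -> 4/5 = 1
a || a = 4/5 || 4/5 = 4/5
((a <-> b) -> a) <-> (a || a) = 1 <-> 4/5 = 4/5
((a || c) || !a) -> (((a <-> b) -> a) <-> (a || a)) = 4/5 -> 4/5 = 1
!(((c -> a) || (a <-> c)) <-> !c) -> (((a || c) || !a) -> (((a <-> b) -> a) <-> (a || a))) = 1/5 -> 1 = 1
!c = !1/5 = 4/5
!c -> c = 4/5 -> 1/5 = 2/5
c <-> b = 1/5 <-> 3/5 = 3/5
(!c -> c) -> (c <-> b) = 2/5 -> 3/5 = 1
c -> b = 1/5 -> 3/5 = 1
b -> (c -> b) = 3/5 -> 1 = 1
(b -> (c -> b)) -> c = 1 -> 1/5 = 1/5
a -> a = 4/5 -> 4/5 = 1
c || (a -> a) = 1/5 || 1 = 1
!(c || (a -> a)) = !1 = 0
((b -> (c -> b)) -> c) <-> !(c || (a -> a)) = 1/5 <-> 0 = 4/5
((!c -> c) -> (c <-> b)) <-> (((b -> (c -> b)) -> c) <-> !(c || (a -> a))) = 1 <-> 4/5 = 4/5
(!(((c -> a) || (a <-> c)) <-> !c) -> (((a || c) || !a) -> (((a <-> b) -> a) <-> (a || a)))) <-> (((!c -> c) -> (c <-> b)) <-> (((b -> (c -> b)) -> c) <-> !(c || (a -> a)))) = 1 <-> 4/5 = 4/5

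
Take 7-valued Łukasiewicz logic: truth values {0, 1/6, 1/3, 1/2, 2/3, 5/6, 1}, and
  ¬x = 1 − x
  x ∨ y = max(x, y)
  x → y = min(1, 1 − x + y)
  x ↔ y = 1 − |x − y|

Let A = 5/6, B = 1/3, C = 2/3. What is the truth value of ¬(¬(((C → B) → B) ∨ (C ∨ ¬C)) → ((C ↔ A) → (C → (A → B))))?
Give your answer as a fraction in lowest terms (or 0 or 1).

C → B = 2/3 → 1/3 = 2/3
(C → B) → B = 2/3 → 1/3 = 2/3
¬C = ¬2/3 = 1/3
C ∨ ¬C = 2/3 ∨ 1/3 = 2/3
((C → B) → B) ∨ (C ∨ ¬C) = 2/3 ∨ 2/3 = 2/3
¬(((C → B) → B) ∨ (C ∨ ¬C)) = ¬2/3 = 1/3
C ↔ A = 2/3 ↔ 5/6 = 5/6
A → B = 5/6 → 1/3 = 1/2
C → (A → B) = 2/3 → 1/2 = 5/6
(C ↔ A) → (C → (A → B)) = 5/6 → 5/6 = 1
¬(((C → B) → B) ∨ (C ∨ ¬C)) → ((C ↔ A) → (C → (A → B))) = 1/3 → 1 = 1
¬(¬(((C → B) → B) ∨ (C ∨ ¬C)) → ((C ↔ A) → (C → (A → B)))) = ¬1 = 0

0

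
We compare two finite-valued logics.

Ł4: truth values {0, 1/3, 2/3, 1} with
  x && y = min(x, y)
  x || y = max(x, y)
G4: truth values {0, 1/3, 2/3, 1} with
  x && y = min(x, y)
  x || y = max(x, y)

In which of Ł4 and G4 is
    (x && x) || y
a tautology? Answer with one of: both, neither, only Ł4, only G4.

neither

In Ł4: at x = 0, y = 0 the value is 0 — not a tautology.
In G4: at x = 0, y = 0 the value is 0 — not a tautology.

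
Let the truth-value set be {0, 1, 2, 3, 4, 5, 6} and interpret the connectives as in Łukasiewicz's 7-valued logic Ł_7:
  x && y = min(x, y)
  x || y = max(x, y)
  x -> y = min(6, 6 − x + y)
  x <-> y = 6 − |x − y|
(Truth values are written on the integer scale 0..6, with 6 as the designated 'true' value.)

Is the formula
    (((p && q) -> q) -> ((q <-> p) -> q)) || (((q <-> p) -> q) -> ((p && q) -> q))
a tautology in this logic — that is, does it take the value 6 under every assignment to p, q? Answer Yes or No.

Yes

At p = 6, q = 3, for instance:
p && q = 6 && 3 = 3
(p && q) -> q = 3 -> 3 = 6
q <-> p = 3 <-> 6 = 3
(q <-> p) -> q = 3 -> 3 = 6
((p && q) -> q) -> ((q <-> p) -> q) = 6 -> 6 = 6
((q <-> p) -> q) -> ((p && q) -> q) = 6 -> 6 = 6
(((p && q) -> q) -> ((q <-> p) -> q)) || (((q <-> p) -> q) -> ((p && q) -> q)) = 6 || 6 = 6
and checking the remaining 48 assignments likewise gives ≥ 6 in every case.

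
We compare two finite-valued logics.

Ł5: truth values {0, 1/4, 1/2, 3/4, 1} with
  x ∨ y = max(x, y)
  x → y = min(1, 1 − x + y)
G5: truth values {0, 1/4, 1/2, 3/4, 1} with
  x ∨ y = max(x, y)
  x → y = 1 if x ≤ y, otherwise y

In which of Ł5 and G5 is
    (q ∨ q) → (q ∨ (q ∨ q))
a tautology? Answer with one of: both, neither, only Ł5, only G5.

both

In Ł5: every assignment gives 1 — tautology.
In G5: every assignment gives 1 — tautology.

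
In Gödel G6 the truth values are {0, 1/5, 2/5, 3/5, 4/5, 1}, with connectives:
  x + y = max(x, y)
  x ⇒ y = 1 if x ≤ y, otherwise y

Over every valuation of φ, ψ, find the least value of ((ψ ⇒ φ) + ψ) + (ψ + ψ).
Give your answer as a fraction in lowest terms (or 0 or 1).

1/5

Take φ = 0, ψ = 1/5:
ψ ⇒ φ = 1/5 ⇒ 0 = 0
(ψ ⇒ φ) + ψ = 0 + 1/5 = 1/5
ψ + ψ = 1/5 + 1/5 = 1/5
((ψ ⇒ φ) + ψ) + (ψ + ψ) = 1/5 + 1/5 = 1/5
No assignment yields a value below 1/5, so this is the minimum.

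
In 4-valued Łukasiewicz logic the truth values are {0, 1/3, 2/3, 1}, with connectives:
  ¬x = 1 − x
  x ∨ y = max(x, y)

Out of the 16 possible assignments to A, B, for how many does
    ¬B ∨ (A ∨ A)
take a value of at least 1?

A = 0, B = 0 ↦ 1  ≥
A = 0, B = 1/3 ↦ 2/3  <
A = 0, B = 2/3 ↦ 1/3  <
A = 0, B = 1 ↦ 0  <
A = 1/3, B = 0 ↦ 1  ≥
A = 1/3, B = 1/3 ↦ 2/3  <
A = 1/3, B = 2/3 ↦ 1/3  <
A = 1/3, B = 1 ↦ 1/3  <
A = 2/3, B = 0 ↦ 1  ≥
A = 2/3, B = 1/3 ↦ 2/3  <
A = 2/3, B = 2/3 ↦ 2/3  <
A = 2/3, B = 1 ↦ 2/3  <
A = 1, B = 0 ↦ 1  ≥
A = 1, B = 1/3 ↦ 1  ≥
A = 1, B = 2/3 ↦ 1  ≥
A = 1, B = 1 ↦ 1  ≥
So 7 of the 16 assignments meet the threshold.

7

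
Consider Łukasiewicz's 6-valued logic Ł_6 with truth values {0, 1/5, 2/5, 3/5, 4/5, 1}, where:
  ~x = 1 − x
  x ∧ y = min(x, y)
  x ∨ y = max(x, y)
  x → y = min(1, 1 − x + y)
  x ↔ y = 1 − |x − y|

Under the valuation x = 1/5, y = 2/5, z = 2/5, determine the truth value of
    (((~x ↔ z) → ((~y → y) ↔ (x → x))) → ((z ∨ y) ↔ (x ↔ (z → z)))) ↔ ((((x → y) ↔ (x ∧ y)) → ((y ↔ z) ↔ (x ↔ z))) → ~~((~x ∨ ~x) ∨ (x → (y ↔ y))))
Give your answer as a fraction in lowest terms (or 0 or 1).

~x = ~1/5 = 4/5
~x ↔ z = 4/5 ↔ 2/5 = 3/5
~y = ~2/5 = 3/5
~y → y = 3/5 → 2/5 = 4/5
x → x = 1/5 → 1/5 = 1
(~y → y) ↔ (x → x) = 4/5 ↔ 1 = 4/5
(~x ↔ z) → ((~y → y) ↔ (x → x)) = 3/5 → 4/5 = 1
z ∨ y = 2/5 ∨ 2/5 = 2/5
z → z = 2/5 → 2/5 = 1
x ↔ (z → z) = 1/5 ↔ 1 = 1/5
(z ∨ y) ↔ (x ↔ (z → z)) = 2/5 ↔ 1/5 = 4/5
((~x ↔ z) → ((~y → y) ↔ (x → x))) → ((z ∨ y) ↔ (x ↔ (z → z))) = 1 → 4/5 = 4/5
x → y = 1/5 → 2/5 = 1
x ∧ y = 1/5 ∧ 2/5 = 1/5
(x → y) ↔ (x ∧ y) = 1 ↔ 1/5 = 1/5
y ↔ z = 2/5 ↔ 2/5 = 1
x ↔ z = 1/5 ↔ 2/5 = 4/5
(y ↔ z) ↔ (x ↔ z) = 1 ↔ 4/5 = 4/5
((x → y) ↔ (x ∧ y)) → ((y ↔ z) ↔ (x ↔ z)) = 1/5 → 4/5 = 1
~x = ~1/5 = 4/5
~x = ~1/5 = 4/5
~x ∨ ~x = 4/5 ∨ 4/5 = 4/5
y ↔ y = 2/5 ↔ 2/5 = 1
x → (y ↔ y) = 1/5 → 1 = 1
(~x ∨ ~x) ∨ (x → (y ↔ y)) = 4/5 ∨ 1 = 1
~((~x ∨ ~x) ∨ (x → (y ↔ y))) = ~1 = 0
~~((~x ∨ ~x) ∨ (x → (y ↔ y))) = ~0 = 1
(((x → y) ↔ (x ∧ y)) → ((y ↔ z) ↔ (x ↔ z))) → ~~((~x ∨ ~x) ∨ (x → (y ↔ y))) = 1 → 1 = 1
(((~x ↔ z) → ((~y → y) ↔ (x → x))) → ((z ∨ y) ↔ (x ↔ (z → z)))) ↔ ((((x → y) ↔ (x ∧ y)) → ((y ↔ z) ↔ (x ↔ z))) → ~~((~x ∨ ~x) ∨ (x → (y ↔ y)))) = 4/5 ↔ 1 = 4/5

4/5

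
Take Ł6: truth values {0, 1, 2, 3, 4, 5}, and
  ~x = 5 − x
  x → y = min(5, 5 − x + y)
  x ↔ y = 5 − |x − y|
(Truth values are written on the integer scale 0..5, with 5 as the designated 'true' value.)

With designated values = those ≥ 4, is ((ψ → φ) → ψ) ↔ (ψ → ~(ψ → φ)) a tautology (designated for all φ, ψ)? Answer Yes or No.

Counterexample: take φ = 0, ψ = 0.
ψ → φ = 0 → 0 = 5
(ψ → φ) → ψ = 5 → 0 = 0
ψ → φ = 0 → 0 = 5
~(ψ → φ) = ~5 = 0
ψ → ~(ψ → φ) = 0 → 0 = 5
((ψ → φ) → ψ) ↔ (ψ → ~(ψ → φ)) = 0 ↔ 5 = 0
This gives 0, which is below 4.

No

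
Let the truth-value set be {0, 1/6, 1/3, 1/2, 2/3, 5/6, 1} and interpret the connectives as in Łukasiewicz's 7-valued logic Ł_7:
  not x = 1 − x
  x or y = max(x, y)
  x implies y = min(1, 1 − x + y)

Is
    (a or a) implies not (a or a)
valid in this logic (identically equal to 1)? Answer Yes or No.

No

Counterexample: take a = 2/3.
a or a = 2/3 or 2/3 = 2/3
a or a = 2/3 or 2/3 = 2/3
not (a or a) = not 2/3 = 1/3
(a or a) implies not (a or a) = 2/3 implies 1/3 = 2/3
This gives 2/3 ≠ 1.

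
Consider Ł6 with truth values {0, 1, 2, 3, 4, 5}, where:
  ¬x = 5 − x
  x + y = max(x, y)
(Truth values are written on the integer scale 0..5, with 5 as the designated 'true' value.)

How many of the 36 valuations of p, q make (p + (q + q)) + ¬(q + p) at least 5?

12

value 5: 12 assignments (counts)
value 4: 12 assignments
value 3: 12 assignments
So 12 of the 36 assignments meet the threshold.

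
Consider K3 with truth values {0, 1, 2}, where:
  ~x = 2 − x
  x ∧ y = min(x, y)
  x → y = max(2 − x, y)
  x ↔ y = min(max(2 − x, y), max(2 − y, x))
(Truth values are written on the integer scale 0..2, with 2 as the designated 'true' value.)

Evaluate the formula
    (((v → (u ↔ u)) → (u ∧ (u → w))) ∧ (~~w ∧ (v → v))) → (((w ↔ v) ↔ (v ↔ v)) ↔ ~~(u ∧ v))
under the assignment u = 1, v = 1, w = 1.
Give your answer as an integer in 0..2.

u ↔ u = 1 ↔ 1 = 1
v → (u ↔ u) = 1 → 1 = 1
u → w = 1 → 1 = 1
u ∧ (u → w) = 1 ∧ 1 = 1
(v → (u ↔ u)) → (u ∧ (u → w)) = 1 → 1 = 1
~w = ~1 = 1
~~w = ~1 = 1
v → v = 1 → 1 = 1
~~w ∧ (v → v) = 1 ∧ 1 = 1
((v → (u ↔ u)) → (u ∧ (u → w))) ∧ (~~w ∧ (v → v)) = 1 ∧ 1 = 1
w ↔ v = 1 ↔ 1 = 1
v ↔ v = 1 ↔ 1 = 1
(w ↔ v) ↔ (v ↔ v) = 1 ↔ 1 = 1
u ∧ v = 1 ∧ 1 = 1
~(u ∧ v) = ~1 = 1
~~(u ∧ v) = ~1 = 1
((w ↔ v) ↔ (v ↔ v)) ↔ ~~(u ∧ v) = 1 ↔ 1 = 1
(((v → (u ↔ u)) → (u ∧ (u → w))) ∧ (~~w ∧ (v → v))) → (((w ↔ v) ↔ (v ↔ v)) ↔ ~~(u ∧ v)) = 1 → 1 = 1

1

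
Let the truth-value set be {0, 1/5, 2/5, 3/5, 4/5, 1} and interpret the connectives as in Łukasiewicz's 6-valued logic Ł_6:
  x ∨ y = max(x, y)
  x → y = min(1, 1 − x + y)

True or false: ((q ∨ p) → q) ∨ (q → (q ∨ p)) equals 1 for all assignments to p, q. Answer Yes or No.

Yes

At p = 2/5, q = 1/5, for instance:
q ∨ p = 1/5 ∨ 2/5 = 2/5
(q ∨ p) → q = 2/5 → 1/5 = 4/5
q → (q ∨ p) = 1/5 → 2/5 = 1
((q ∨ p) → q) ∨ (q → (q ∨ p)) = 4/5 ∨ 1 = 1
and checking the remaining 35 assignments likewise gives ≥ 1 in every case.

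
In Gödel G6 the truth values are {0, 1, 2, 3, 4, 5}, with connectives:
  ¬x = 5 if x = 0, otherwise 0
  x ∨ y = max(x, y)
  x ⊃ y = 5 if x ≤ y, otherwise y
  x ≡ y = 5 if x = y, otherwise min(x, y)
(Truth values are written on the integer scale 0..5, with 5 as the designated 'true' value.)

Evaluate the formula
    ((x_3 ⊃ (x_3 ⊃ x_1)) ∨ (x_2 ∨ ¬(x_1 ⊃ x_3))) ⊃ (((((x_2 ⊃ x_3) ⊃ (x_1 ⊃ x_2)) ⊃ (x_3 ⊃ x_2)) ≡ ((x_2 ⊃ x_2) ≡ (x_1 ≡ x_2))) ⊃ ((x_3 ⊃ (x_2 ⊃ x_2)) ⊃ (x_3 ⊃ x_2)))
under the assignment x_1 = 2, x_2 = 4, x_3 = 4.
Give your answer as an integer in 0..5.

5

x_3 ⊃ x_1 = 4 ⊃ 2 = 2
x_3 ⊃ (x_3 ⊃ x_1) = 4 ⊃ 2 = 2
x_1 ⊃ x_3 = 2 ⊃ 4 = 5
¬(x_1 ⊃ x_3) = ¬5 = 0
x_2 ∨ ¬(x_1 ⊃ x_3) = 4 ∨ 0 = 4
(x_3 ⊃ (x_3 ⊃ x_1)) ∨ (x_2 ∨ ¬(x_1 ⊃ x_3)) = 2 ∨ 4 = 4
x_2 ⊃ x_3 = 4 ⊃ 4 = 5
x_1 ⊃ x_2 = 2 ⊃ 4 = 5
(x_2 ⊃ x_3) ⊃ (x_1 ⊃ x_2) = 5 ⊃ 5 = 5
x_3 ⊃ x_2 = 4 ⊃ 4 = 5
((x_2 ⊃ x_3) ⊃ (x_1 ⊃ x_2)) ⊃ (x_3 ⊃ x_2) = 5 ⊃ 5 = 5
x_2 ⊃ x_2 = 4 ⊃ 4 = 5
x_1 ≡ x_2 = 2 ≡ 4 = 2
(x_2 ⊃ x_2) ≡ (x_1 ≡ x_2) = 5 ≡ 2 = 2
(((x_2 ⊃ x_3) ⊃ (x_1 ⊃ x_2)) ⊃ (x_3 ⊃ x_2)) ≡ ((x_2 ⊃ x_2) ≡ (x_1 ≡ x_2)) = 5 ≡ 2 = 2
x_2 ⊃ x_2 = 4 ⊃ 4 = 5
x_3 ⊃ (x_2 ⊃ x_2) = 4 ⊃ 5 = 5
x_3 ⊃ x_2 = 4 ⊃ 4 = 5
(x_3 ⊃ (x_2 ⊃ x_2)) ⊃ (x_3 ⊃ x_2) = 5 ⊃ 5 = 5
((((x_2 ⊃ x_3) ⊃ (x_1 ⊃ x_2)) ⊃ (x_3 ⊃ x_2)) ≡ ((x_2 ⊃ x_2) ≡ (x_1 ≡ x_2))) ⊃ ((x_3 ⊃ (x_2 ⊃ x_2)) ⊃ (x_3 ⊃ x_2)) = 2 ⊃ 5 = 5
((x_3 ⊃ (x_3 ⊃ x_1)) ∨ (x_2 ∨ ¬(x_1 ⊃ x_3))) ⊃ (((((x_2 ⊃ x_3) ⊃ (x_1 ⊃ x_2)) ⊃ (x_3 ⊃ x_2)) ≡ ((x_2 ⊃ x_2) ≡ (x_1 ≡ x_2))) ⊃ ((x_3 ⊃ (x_2 ⊃ x_2)) ⊃ (x_3 ⊃ x_2))) = 4 ⊃ 5 = 5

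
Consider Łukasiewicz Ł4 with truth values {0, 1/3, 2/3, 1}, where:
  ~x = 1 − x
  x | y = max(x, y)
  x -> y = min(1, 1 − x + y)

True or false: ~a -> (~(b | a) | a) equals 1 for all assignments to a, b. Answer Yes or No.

Counterexample: take a = 0, b = 1/3.
~a = ~0 = 1
b | a = 1/3 | 0 = 1/3
~(b | a) = ~1/3 = 2/3
~(b | a) | a = 2/3 | 0 = 2/3
~a -> (~(b | a) | a) = 1 -> 2/3 = 2/3
This gives 2/3 ≠ 1.

No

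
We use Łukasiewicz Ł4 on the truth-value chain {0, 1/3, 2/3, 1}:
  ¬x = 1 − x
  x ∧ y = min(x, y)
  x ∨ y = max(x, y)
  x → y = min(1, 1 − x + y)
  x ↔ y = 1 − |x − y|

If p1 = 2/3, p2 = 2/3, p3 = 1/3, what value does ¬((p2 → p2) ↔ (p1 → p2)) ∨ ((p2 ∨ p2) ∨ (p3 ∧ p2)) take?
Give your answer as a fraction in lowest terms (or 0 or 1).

p2 → p2 = 2/3 → 2/3 = 1
p1 → p2 = 2/3 → 2/3 = 1
(p2 → p2) ↔ (p1 → p2) = 1 ↔ 1 = 1
¬((p2 → p2) ↔ (p1 → p2)) = ¬1 = 0
p2 ∨ p2 = 2/3 ∨ 2/3 = 2/3
p3 ∧ p2 = 1/3 ∧ 2/3 = 1/3
(p2 ∨ p2) ∨ (p3 ∧ p2) = 2/3 ∨ 1/3 = 2/3
¬((p2 → p2) ↔ (p1 → p2)) ∨ ((p2 ∨ p2) ∨ (p3 ∧ p2)) = 0 ∨ 2/3 = 2/3

2/3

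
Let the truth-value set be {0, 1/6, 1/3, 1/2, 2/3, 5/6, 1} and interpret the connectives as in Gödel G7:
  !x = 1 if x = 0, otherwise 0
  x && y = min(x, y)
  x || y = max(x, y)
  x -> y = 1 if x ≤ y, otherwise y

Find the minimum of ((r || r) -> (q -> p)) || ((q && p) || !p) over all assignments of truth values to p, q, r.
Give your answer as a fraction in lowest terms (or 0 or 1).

1/6

Take p = 1/6, q = 1/3, r = 1/3:
r || r = 1/3 || 1/3 = 1/3
q -> p = 1/3 -> 1/6 = 1/6
(r || r) -> (q -> p) = 1/3 -> 1/6 = 1/6
q && p = 1/3 && 1/6 = 1/6
!p = !1/6 = 0
(q && p) || !p = 1/6 || 0 = 1/6
((r || r) -> (q -> p)) || ((q && p) || !p) = 1/6 || 1/6 = 1/6
No assignment yields a value below 1/6, so this is the minimum.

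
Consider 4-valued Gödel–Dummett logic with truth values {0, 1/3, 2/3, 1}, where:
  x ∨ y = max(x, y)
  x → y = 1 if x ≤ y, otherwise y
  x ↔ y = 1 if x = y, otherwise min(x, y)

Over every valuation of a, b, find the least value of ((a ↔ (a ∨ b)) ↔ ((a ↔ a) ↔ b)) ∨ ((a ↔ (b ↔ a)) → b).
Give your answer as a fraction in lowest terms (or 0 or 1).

1/3

Take a = 0, b = 1/3:
a ∨ b = 0 ∨ 1/3 = 1/3
a ↔ (a ∨ b) = 0 ↔ 1/3 = 0
a ↔ a = 0 ↔ 0 = 1
(a ↔ a) ↔ b = 1 ↔ 1/3 = 1/3
(a ↔ (a ∨ b)) ↔ ((a ↔ a) ↔ b) = 0 ↔ 1/3 = 0
b ↔ a = 1/3 ↔ 0 = 0
a ↔ (b ↔ a) = 0 ↔ 0 = 1
(a ↔ (b ↔ a)) → b = 1 → 1/3 = 1/3
((a ↔ (a ∨ b)) ↔ ((a ↔ a) ↔ b)) ∨ ((a ↔ (b ↔ a)) → b) = 0 ∨ 1/3 = 1/3
No assignment yields a value below 1/3, so this is the minimum.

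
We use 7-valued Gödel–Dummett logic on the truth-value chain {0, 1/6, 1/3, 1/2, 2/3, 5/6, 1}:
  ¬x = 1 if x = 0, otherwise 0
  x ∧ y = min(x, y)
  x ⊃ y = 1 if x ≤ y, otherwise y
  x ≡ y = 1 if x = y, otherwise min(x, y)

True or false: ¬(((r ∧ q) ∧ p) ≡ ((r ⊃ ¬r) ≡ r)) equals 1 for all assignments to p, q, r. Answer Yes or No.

No

Counterexample: take p = 0, q = 0, r = 0.
r ∧ q = 0 ∧ 0 = 0
(r ∧ q) ∧ p = 0 ∧ 0 = 0
¬r = ¬0 = 1
r ⊃ ¬r = 0 ⊃ 1 = 1
(r ⊃ ¬r) ≡ r = 1 ≡ 0 = 0
((r ∧ q) ∧ p) ≡ ((r ⊃ ¬r) ≡ r) = 0 ≡ 0 = 1
¬(((r ∧ q) ∧ p) ≡ ((r ⊃ ¬r) ≡ r)) = ¬1 = 0
This gives 0 ≠ 1.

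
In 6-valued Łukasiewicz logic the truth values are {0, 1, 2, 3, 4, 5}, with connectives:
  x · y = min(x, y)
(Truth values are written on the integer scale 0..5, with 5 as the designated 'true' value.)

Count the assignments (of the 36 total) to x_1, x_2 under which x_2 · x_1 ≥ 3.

value 5: 1 assignment (counts)
value 4: 3 assignments (counts)
value 3: 5 assignments (counts)
value 2: 7 assignments
value 1: 9 assignments
value 0: 11 assignments
So 9 of the 36 assignments meet the threshold.

9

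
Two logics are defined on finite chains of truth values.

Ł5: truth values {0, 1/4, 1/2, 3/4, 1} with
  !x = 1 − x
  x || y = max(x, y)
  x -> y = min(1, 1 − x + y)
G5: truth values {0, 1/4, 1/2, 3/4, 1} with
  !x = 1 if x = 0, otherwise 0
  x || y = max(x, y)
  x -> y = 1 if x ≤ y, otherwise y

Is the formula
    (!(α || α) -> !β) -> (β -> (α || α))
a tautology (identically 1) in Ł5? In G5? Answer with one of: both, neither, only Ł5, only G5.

In Ł5: every assignment gives 1 — tautology.
In G5: at α = 1/4, β = 1/2 the value is 1/4 — not a tautology.

only Ł5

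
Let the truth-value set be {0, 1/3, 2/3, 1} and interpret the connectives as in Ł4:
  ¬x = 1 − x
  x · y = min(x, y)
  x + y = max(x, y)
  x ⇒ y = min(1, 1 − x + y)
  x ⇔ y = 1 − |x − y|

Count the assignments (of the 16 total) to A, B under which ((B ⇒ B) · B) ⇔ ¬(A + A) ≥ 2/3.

10

A = 0, B = 0 ↦ 0  <
A = 0, B = 1/3 ↦ 1/3  <
A = 0, B = 2/3 ↦ 2/3  ≥
A = 0, B = 1 ↦ 1  ≥
A = 1/3, B = 0 ↦ 1/3  <
A = 1/3, B = 1/3 ↦ 2/3  ≥
A = 1/3, B = 2/3 ↦ 1  ≥
A = 1/3, B = 1 ↦ 2/3  ≥
A = 2/3, B = 0 ↦ 2/3  ≥
A = 2/3, B = 1/3 ↦ 1  ≥
A = 2/3, B = 2/3 ↦ 2/3  ≥
A = 2/3, B = 1 ↦ 1/3  <
A = 1, B = 0 ↦ 1  ≥
A = 1, B = 1/3 ↦ 2/3  ≥
A = 1, B = 2/3 ↦ 1/3  <
A = 1, B = 1 ↦ 0  <
So 10 of the 16 assignments meet the threshold.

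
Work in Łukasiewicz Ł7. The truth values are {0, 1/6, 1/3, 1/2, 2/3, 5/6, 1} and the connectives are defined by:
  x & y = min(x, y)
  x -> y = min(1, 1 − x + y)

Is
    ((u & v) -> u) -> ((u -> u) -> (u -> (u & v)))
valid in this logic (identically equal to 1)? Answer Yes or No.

Counterexample: take u = 1/6, v = 0.
u & v = 1/6 & 0 = 0
(u & v) -> u = 0 -> 1/6 = 1
u -> u = 1/6 -> 1/6 = 1
u & v = 1/6 & 0 = 0
u -> (u & v) = 1/6 -> 0 = 5/6
(u -> u) -> (u -> (u & v)) = 1 -> 5/6 = 5/6
((u & v) -> u) -> ((u -> u) -> (u -> (u & v))) = 1 -> 5/6 = 5/6
This gives 5/6 ≠ 1.

No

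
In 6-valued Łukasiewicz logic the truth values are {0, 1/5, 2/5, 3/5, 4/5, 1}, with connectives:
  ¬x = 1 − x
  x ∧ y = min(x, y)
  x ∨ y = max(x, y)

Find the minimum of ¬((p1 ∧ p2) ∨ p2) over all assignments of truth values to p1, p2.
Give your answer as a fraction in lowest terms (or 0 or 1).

Take p1 = 0, p2 = 1:
p1 ∧ p2 = 0 ∧ 1 = 0
(p1 ∧ p2) ∨ p2 = 0 ∨ 1 = 1
¬((p1 ∧ p2) ∨ p2) = ¬1 = 0
No assignment yields a value below 0, so this is the minimum.

0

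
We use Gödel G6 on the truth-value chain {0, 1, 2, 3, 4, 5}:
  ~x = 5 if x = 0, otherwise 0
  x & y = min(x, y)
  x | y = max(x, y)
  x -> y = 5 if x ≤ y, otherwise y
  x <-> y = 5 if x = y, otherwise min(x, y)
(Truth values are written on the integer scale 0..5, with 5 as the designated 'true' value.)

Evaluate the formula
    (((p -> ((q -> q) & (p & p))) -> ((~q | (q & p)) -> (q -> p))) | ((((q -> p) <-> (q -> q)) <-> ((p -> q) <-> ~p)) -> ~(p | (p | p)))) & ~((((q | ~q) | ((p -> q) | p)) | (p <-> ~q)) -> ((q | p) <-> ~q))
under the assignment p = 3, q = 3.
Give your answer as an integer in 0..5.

q -> q = 3 -> 3 = 5
p & p = 3 & 3 = 3
(q -> q) & (p & p) = 5 & 3 = 3
p -> ((q -> q) & (p & p)) = 3 -> 3 = 5
~q = ~3 = 0
q & p = 3 & 3 = 3
~q | (q & p) = 0 | 3 = 3
q -> p = 3 -> 3 = 5
(~q | (q & p)) -> (q -> p) = 3 -> 5 = 5
(p -> ((q -> q) & (p & p))) -> ((~q | (q & p)) -> (q -> p)) = 5 -> 5 = 5
q -> p = 3 -> 3 = 5
q -> q = 3 -> 3 = 5
(q -> p) <-> (q -> q) = 5 <-> 5 = 5
p -> q = 3 -> 3 = 5
~p = ~3 = 0
(p -> q) <-> ~p = 5 <-> 0 = 0
((q -> p) <-> (q -> q)) <-> ((p -> q) <-> ~p) = 5 <-> 0 = 0
p | p = 3 | 3 = 3
p | (p | p) = 3 | 3 = 3
~(p | (p | p)) = ~3 = 0
(((q -> p) <-> (q -> q)) <-> ((p -> q) <-> ~p)) -> ~(p | (p | p)) = 0 -> 0 = 5
((p -> ((q -> q) & (p & p))) -> ((~q | (q & p)) -> (q -> p))) | ((((q -> p) <-> (q -> q)) <-> ((p -> q) <-> ~p)) -> ~(p | (p | p))) = 5 | 5 = 5
~q = ~3 = 0
q | ~q = 3 | 0 = 3
p -> q = 3 -> 3 = 5
(p -> q) | p = 5 | 3 = 5
(q | ~q) | ((p -> q) | p) = 3 | 5 = 5
~q = ~3 = 0
p <-> ~q = 3 <-> 0 = 0
((q | ~q) | ((p -> q) | p)) | (p <-> ~q) = 5 | 0 = 5
q | p = 3 | 3 = 3
~q = ~3 = 0
(q | p) <-> ~q = 3 <-> 0 = 0
(((q | ~q) | ((p -> q) | p)) | (p <-> ~q)) -> ((q | p) <-> ~q) = 5 -> 0 = 0
~((((q | ~q) | ((p -> q) | p)) | (p <-> ~q)) -> ((q | p) <-> ~q)) = ~0 = 5
(((p -> ((q -> q) & (p & p))) -> ((~q | (q & p)) -> (q -> p))) | ((((q -> p) <-> (q -> q)) <-> ((p -> q) <-> ~p)) -> ~(p | (p | p)))) & ~((((q | ~q) | ((p -> q) | p)) | (p <-> ~q)) -> ((q | p) <-> ~q)) = 5 & 5 = 5

5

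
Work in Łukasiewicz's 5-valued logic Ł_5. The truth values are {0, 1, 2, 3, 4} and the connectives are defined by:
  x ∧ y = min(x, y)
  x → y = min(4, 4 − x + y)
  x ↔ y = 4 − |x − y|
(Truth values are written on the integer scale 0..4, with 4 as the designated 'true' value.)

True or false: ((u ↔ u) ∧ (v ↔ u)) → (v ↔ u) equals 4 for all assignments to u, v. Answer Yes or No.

At u = 3, v = 3, for instance:
u ↔ u = 3 ↔ 3 = 4
v ↔ u = 3 ↔ 3 = 4
(u ↔ u) ∧ (v ↔ u) = 4 ∧ 4 = 4
((u ↔ u) ∧ (v ↔ u)) → (v ↔ u) = 4 → 4 = 4
and checking the remaining 24 assignments likewise gives ≥ 4 in every case.

Yes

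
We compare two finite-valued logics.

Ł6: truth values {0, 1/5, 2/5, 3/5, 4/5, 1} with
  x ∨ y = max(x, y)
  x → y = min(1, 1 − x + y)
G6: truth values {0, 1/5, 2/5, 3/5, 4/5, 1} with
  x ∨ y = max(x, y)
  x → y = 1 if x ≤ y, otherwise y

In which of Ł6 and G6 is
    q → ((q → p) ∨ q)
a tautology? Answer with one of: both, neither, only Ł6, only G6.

both

In Ł6: every assignment gives 1 — tautology.
In G6: every assignment gives 1 — tautology.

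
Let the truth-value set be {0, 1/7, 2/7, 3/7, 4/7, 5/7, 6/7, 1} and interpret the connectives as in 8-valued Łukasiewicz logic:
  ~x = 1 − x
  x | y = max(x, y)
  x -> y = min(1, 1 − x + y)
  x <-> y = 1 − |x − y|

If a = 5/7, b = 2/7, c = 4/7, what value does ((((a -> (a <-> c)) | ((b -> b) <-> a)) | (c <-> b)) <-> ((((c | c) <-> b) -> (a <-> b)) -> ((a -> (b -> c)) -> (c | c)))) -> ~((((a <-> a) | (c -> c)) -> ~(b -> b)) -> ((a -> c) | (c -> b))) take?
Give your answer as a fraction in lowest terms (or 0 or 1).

2/7

a <-> c = 5/7 <-> 4/7 = 6/7
a -> (a <-> c) = 5/7 -> 6/7 = 1
b -> b = 2/7 -> 2/7 = 1
(b -> b) <-> a = 1 <-> 5/7 = 5/7
(a -> (a <-> c)) | ((b -> b) <-> a) = 1 | 5/7 = 1
c <-> b = 4/7 <-> 2/7 = 5/7
((a -> (a <-> c)) | ((b -> b) <-> a)) | (c <-> b) = 1 | 5/7 = 1
c | c = 4/7 | 4/7 = 4/7
(c | c) <-> b = 4/7 <-> 2/7 = 5/7
a <-> b = 5/7 <-> 2/7 = 4/7
((c | c) <-> b) -> (a <-> b) = 5/7 -> 4/7 = 6/7
b -> c = 2/7 -> 4/7 = 1
a -> (b -> c) = 5/7 -> 1 = 1
c | c = 4/7 | 4/7 = 4/7
(a -> (b -> c)) -> (c | c) = 1 -> 4/7 = 4/7
(((c | c) <-> b) -> (a <-> b)) -> ((a -> (b -> c)) -> (c | c)) = 6/7 -> 4/7 = 5/7
(((a -> (a <-> c)) | ((b -> b) <-> a)) | (c <-> b)) <-> ((((c | c) <-> b) -> (a <-> b)) -> ((a -> (b -> c)) -> (c | c))) = 1 <-> 5/7 = 5/7
a <-> a = 5/7 <-> 5/7 = 1
c -> c = 4/7 -> 4/7 = 1
(a <-> a) | (c -> c) = 1 | 1 = 1
b -> b = 2/7 -> 2/7 = 1
~(b -> b) = ~1 = 0
((a <-> a) | (c -> c)) -> ~(b -> b) = 1 -> 0 = 0
a -> c = 5/7 -> 4/7 = 6/7
c -> b = 4/7 -> 2/7 = 5/7
(a -> c) | (c -> b) = 6/7 | 5/7 = 6/7
(((a <-> a) | (c -> c)) -> ~(b -> b)) -> ((a -> c) | (c -> b)) = 0 -> 6/7 = 1
~((((a <-> a) | (c -> c)) -> ~(b -> b)) -> ((a -> c) | (c -> b))) = ~1 = 0
((((a -> (a <-> c)) | ((b -> b) <-> a)) | (c <-> b)) <-> ((((c | c) <-> b) -> (a <-> b)) -> ((a -> (b -> c)) -> (c | c)))) -> ~((((a <-> a) | (c -> c)) -> ~(b -> b)) -> ((a -> c) | (c -> b))) = 5/7 -> 0 = 2/7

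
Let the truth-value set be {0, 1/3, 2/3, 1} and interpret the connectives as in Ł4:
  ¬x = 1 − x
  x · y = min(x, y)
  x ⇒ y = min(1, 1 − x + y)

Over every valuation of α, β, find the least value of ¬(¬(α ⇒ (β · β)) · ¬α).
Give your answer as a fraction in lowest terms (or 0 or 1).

2/3

Take α = 1/3, β = 0:
β · β = 0 · 0 = 0
α ⇒ (β · β) = 1/3 ⇒ 0 = 2/3
¬(α ⇒ (β · β)) = ¬2/3 = 1/3
¬α = ¬1/3 = 2/3
¬(α ⇒ (β · β)) · ¬α = 1/3 · 2/3 = 1/3
¬(¬(α ⇒ (β · β)) · ¬α) = ¬1/3 = 2/3
No assignment yields a value below 2/3, so this is the minimum.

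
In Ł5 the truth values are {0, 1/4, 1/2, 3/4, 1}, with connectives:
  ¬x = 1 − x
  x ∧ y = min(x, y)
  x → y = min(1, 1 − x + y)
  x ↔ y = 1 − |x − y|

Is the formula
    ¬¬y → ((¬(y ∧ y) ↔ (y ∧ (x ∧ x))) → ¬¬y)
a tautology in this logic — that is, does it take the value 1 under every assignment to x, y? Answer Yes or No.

At x = 1/2, y = 0, for instance:
¬y = ¬0 = 1
¬¬y = ¬1 = 0
y ∧ y = 0 ∧ 0 = 0
¬(y ∧ y) = ¬0 = 1
x ∧ x = 1/2 ∧ 1/2 = 1/2
y ∧ (x ∧ x) = 0 ∧ 1/2 = 0
¬(y ∧ y) ↔ (y ∧ (x ∧ x)) = 1 ↔ 0 = 0
(¬(y ∧ y) ↔ (y ∧ (x ∧ x))) → ¬¬y = 0 → 0 = 1
¬¬y → ((¬(y ∧ y) ↔ (y ∧ (x ∧ x))) → ¬¬y) = 0 → 1 = 1
and checking the remaining 24 assignments likewise gives ≥ 1 in every case.

Yes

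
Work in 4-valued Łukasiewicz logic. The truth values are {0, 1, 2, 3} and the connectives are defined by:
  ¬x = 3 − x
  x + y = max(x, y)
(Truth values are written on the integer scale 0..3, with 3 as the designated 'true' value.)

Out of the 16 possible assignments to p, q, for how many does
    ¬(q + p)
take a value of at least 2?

4

p = 0, q = 0 ↦ 3  ≥
p = 0, q = 1 ↦ 2  ≥
p = 0, q = 2 ↦ 1  <
p = 0, q = 3 ↦ 0  <
p = 1, q = 0 ↦ 2  ≥
p = 1, q = 1 ↦ 2  ≥
p = 1, q = 2 ↦ 1  <
p = 1, q = 3 ↦ 0  <
p = 2, q = 0 ↦ 1  <
p = 2, q = 1 ↦ 1  <
p = 2, q = 2 ↦ 1  <
p = 2, q = 3 ↦ 0  <
p = 3, q = 0 ↦ 0  <
p = 3, q = 1 ↦ 0  <
p = 3, q = 2 ↦ 0  <
p = 3, q = 3 ↦ 0  <
So 4 of the 16 assignments meet the threshold.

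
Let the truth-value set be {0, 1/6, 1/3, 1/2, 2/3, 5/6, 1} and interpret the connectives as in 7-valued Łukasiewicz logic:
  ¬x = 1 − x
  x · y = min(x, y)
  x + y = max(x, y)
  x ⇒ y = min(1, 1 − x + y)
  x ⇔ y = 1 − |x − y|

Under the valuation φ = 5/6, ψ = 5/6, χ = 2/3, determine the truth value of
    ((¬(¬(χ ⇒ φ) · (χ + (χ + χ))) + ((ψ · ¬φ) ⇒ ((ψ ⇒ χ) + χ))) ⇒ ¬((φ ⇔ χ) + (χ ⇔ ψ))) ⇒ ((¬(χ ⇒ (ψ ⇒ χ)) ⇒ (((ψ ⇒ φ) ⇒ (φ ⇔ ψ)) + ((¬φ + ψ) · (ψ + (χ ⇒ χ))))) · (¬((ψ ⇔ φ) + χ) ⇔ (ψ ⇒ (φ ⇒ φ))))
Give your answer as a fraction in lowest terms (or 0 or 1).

χ ⇒ φ = 2/3 ⇒ 5/6 = 1
¬(χ ⇒ φ) = ¬1 = 0
χ + χ = 2/3 + 2/3 = 2/3
χ + (χ + χ) = 2/3 + 2/3 = 2/3
¬(χ ⇒ φ) · (χ + (χ + χ)) = 0 · 2/3 = 0
¬(¬(χ ⇒ φ) · (χ + (χ + χ))) = ¬0 = 1
¬φ = ¬5/6 = 1/6
ψ · ¬φ = 5/6 · 1/6 = 1/6
ψ ⇒ χ = 5/6 ⇒ 2/3 = 5/6
(ψ ⇒ χ) + χ = 5/6 + 2/3 = 5/6
(ψ · ¬φ) ⇒ ((ψ ⇒ χ) + χ) = 1/6 ⇒ 5/6 = 1
¬(¬(χ ⇒ φ) · (χ + (χ + χ))) + ((ψ · ¬φ) ⇒ ((ψ ⇒ χ) + χ)) = 1 + 1 = 1
φ ⇔ χ = 5/6 ⇔ 2/3 = 5/6
χ ⇔ ψ = 2/3 ⇔ 5/6 = 5/6
(φ ⇔ χ) + (χ ⇔ ψ) = 5/6 + 5/6 = 5/6
¬((φ ⇔ χ) + (χ ⇔ ψ)) = ¬5/6 = 1/6
(¬(¬(χ ⇒ φ) · (χ + (χ + χ))) + ((ψ · ¬φ) ⇒ ((ψ ⇒ χ) + χ))) ⇒ ¬((φ ⇔ χ) + (χ ⇔ ψ)) = 1 ⇒ 1/6 = 1/6
ψ ⇒ χ = 5/6 ⇒ 2/3 = 5/6
χ ⇒ (ψ ⇒ χ) = 2/3 ⇒ 5/6 = 1
¬(χ ⇒ (ψ ⇒ χ)) = ¬1 = 0
ψ ⇒ φ = 5/6 ⇒ 5/6 = 1
φ ⇔ ψ = 5/6 ⇔ 5/6 = 1
(ψ ⇒ φ) ⇒ (φ ⇔ ψ) = 1 ⇒ 1 = 1
¬φ = ¬5/6 = 1/6
¬φ + ψ = 1/6 + 5/6 = 5/6
χ ⇒ χ = 2/3 ⇒ 2/3 = 1
ψ + (χ ⇒ χ) = 5/6 + 1 = 1
(¬φ + ψ) · (ψ + (χ ⇒ χ)) = 5/6 · 1 = 5/6
((ψ ⇒ φ) ⇒ (φ ⇔ ψ)) + ((¬φ + ψ) · (ψ + (χ ⇒ χ))) = 1 + 5/6 = 1
¬(χ ⇒ (ψ ⇒ χ)) ⇒ (((ψ ⇒ φ) ⇒ (φ ⇔ ψ)) + ((¬φ + ψ) · (ψ + (χ ⇒ χ)))) = 0 ⇒ 1 = 1
ψ ⇔ φ = 5/6 ⇔ 5/6 = 1
(ψ ⇔ φ) + χ = 1 + 2/3 = 1
¬((ψ ⇔ φ) + χ) = ¬1 = 0
φ ⇒ φ = 5/6 ⇒ 5/6 = 1
ψ ⇒ (φ ⇒ φ) = 5/6 ⇒ 1 = 1
¬((ψ ⇔ φ) + χ) ⇔ (ψ ⇒ (φ ⇒ φ)) = 0 ⇔ 1 = 0
(¬(χ ⇒ (ψ ⇒ χ)) ⇒ (((ψ ⇒ φ) ⇒ (φ ⇔ ψ)) + ((¬φ + ψ) · (ψ + (χ ⇒ χ))))) · (¬((ψ ⇔ φ) + χ) ⇔ (ψ ⇒ (φ ⇒ φ))) = 1 · 0 = 0
((¬(¬(χ ⇒ φ) · (χ + (χ + χ))) + ((ψ · ¬φ) ⇒ ((ψ ⇒ χ) + χ))) ⇒ ¬((φ ⇔ χ) + (χ ⇔ ψ))) ⇒ ((¬(χ ⇒ (ψ ⇒ χ)) ⇒ (((ψ ⇒ φ) ⇒ (φ ⇔ ψ)) + ((¬φ + ψ) · (ψ + (χ ⇒ χ))))) · (¬((ψ ⇔ φ) + χ) ⇔ (ψ ⇒ (φ ⇒ φ)))) = 1/6 ⇒ 0 = 5/6

5/6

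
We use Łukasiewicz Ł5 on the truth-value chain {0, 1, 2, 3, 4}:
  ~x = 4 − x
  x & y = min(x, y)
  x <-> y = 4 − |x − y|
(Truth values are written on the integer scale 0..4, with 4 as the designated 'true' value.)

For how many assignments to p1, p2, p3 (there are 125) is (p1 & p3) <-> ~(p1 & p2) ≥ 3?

43

value 4: 19 assignments (counts)
value 3: 24 assignments (counts)
value 2: 36 assignments
value 1: 16 assignments
value 0: 30 assignments
So 43 of the 125 assignments meet the threshold.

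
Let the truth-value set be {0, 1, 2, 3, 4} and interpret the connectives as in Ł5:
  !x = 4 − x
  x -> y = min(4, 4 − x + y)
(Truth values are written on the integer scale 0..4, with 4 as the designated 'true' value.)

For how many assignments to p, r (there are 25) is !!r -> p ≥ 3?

19

value 4: 15 assignments (counts)
value 3: 4 assignments (counts)
value 2: 3 assignments
value 1: 2 assignments
value 0: 1 assignment
So 19 of the 25 assignments meet the threshold.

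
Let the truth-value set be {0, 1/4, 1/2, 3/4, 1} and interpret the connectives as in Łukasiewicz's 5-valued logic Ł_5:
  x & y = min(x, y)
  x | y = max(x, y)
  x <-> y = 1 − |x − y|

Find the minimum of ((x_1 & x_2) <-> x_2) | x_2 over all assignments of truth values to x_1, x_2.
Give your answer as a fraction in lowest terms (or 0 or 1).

1/2

Take x_1 = 0, x_2 = 1/2:
x_1 & x_2 = 0 & 1/2 = 0
(x_1 & x_2) <-> x_2 = 0 <-> 1/2 = 1/2
((x_1 & x_2) <-> x_2) | x_2 = 1/2 | 1/2 = 1/2
No assignment yields a value below 1/2, so this is the minimum.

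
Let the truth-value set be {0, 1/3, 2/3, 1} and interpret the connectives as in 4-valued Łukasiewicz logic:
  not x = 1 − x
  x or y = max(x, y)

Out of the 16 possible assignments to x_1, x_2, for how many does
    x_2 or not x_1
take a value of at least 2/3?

12

x_1 = 0, x_2 = 0 ↦ 1  ≥
x_1 = 0, x_2 = 1/3 ↦ 1  ≥
x_1 = 0, x_2 = 2/3 ↦ 1  ≥
x_1 = 0, x_2 = 1 ↦ 1  ≥
x_1 = 1/3, x_2 = 0 ↦ 2/3  ≥
x_1 = 1/3, x_2 = 1/3 ↦ 2/3  ≥
x_1 = 1/3, x_2 = 2/3 ↦ 2/3  ≥
x_1 = 1/3, x_2 = 1 ↦ 1  ≥
x_1 = 2/3, x_2 = 0 ↦ 1/3  <
x_1 = 2/3, x_2 = 1/3 ↦ 1/3  <
x_1 = 2/3, x_2 = 2/3 ↦ 2/3  ≥
x_1 = 2/3, x_2 = 1 ↦ 1  ≥
x_1 = 1, x_2 = 0 ↦ 0  <
x_1 = 1, x_2 = 1/3 ↦ 1/3  <
x_1 = 1, x_2 = 2/3 ↦ 2/3  ≥
x_1 = 1, x_2 = 1 ↦ 1  ≥
So 12 of the 16 assignments meet the threshold.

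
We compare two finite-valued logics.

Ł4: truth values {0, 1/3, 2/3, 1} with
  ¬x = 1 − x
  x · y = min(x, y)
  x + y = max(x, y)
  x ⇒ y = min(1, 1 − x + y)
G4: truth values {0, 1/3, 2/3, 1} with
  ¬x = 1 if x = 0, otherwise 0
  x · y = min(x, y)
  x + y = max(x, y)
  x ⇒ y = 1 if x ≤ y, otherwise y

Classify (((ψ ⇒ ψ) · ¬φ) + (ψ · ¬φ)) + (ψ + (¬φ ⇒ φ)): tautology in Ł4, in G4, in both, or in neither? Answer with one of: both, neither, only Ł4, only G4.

In Ł4: at φ = 1/3, ψ = 0 the value is 2/3 — not a tautology.
In G4: every assignment gives 1 — tautology.

only G4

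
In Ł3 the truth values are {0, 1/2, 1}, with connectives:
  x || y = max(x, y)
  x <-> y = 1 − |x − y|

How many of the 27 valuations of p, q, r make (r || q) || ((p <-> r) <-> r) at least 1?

value 1: 21 assignments (counts)
value 1/2: 5 assignments
value 0: 1 assignment
So 21 of the 27 assignments meet the threshold.

21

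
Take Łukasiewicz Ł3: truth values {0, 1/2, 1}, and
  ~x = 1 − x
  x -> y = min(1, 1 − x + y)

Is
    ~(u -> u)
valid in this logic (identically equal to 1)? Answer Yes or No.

Counterexample: take u = 0.
u -> u = 0 -> 0 = 1
~(u -> u) = ~1 = 0
This gives 0 ≠ 1.

No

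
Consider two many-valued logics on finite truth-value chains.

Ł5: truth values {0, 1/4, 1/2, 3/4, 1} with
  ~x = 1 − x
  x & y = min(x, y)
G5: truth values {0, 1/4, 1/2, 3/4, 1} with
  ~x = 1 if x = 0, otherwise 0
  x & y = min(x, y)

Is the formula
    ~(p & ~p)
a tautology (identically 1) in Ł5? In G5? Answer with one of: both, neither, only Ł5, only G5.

only G5

In Ł5: at p = 1/4 the value is 3/4 — not a tautology.
In G5: every assignment gives 1 — tautology.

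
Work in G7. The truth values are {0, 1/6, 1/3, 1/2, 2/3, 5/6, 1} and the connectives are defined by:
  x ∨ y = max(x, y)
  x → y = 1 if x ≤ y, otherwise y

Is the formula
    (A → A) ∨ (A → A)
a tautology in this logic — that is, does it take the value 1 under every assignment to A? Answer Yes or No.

A = 0 ↦ 1
A = 1/6 ↦ 1
A = 1/3 ↦ 1
A = 1/2 ↦ 1
A = 2/3 ↦ 1
A = 5/6 ↦ 1
A = 1 ↦ 1
Every assignment gives a value ≥ 1.

Yes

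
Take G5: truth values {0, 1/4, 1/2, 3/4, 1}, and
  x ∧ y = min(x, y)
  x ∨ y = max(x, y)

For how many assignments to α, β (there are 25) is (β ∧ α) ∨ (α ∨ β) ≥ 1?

9

value 1: 9 assignments (counts)
value 3/4: 7 assignments
value 1/2: 5 assignments
value 1/4: 3 assignments
value 0: 1 assignment
So 9 of the 25 assignments meet the threshold.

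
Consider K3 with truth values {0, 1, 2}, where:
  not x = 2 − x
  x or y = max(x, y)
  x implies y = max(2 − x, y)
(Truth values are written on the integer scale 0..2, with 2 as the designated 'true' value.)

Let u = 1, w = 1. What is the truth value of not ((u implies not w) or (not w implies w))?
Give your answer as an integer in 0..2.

1

not w = not 1 = 1
u implies not w = 1 implies 1 = 1
not w = not 1 = 1
not w implies w = 1 implies 1 = 1
(u implies not w) or (not w implies w) = 1 or 1 = 1
not ((u implies not w) or (not w implies w)) = not 1 = 1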